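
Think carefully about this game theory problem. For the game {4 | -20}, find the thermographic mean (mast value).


Game = {4 | -20}, a switch {a | b} with numbers a > b.
Its thermograph has left wall a - t and right wall b + t, which meet at t = (a - b)/2, where both equal (a + b)/2. So the mast (mean value) is at (a + b)/2.
Mean = (4 + (-20))/2 = -16/2 = -8

-8


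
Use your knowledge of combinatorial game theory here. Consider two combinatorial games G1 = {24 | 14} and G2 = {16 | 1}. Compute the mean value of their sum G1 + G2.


G1 = {24 | 14}, G2 = {16 | 1}
Each is a switch {a | b} with numbers a > b; its mean value is (a + b)/2, and mean value is additive over game sums: m(G1 + G2) = m(G1) + m(G2).
Mean of G1 = (24 + (14))/2 = 38/2 = 19
Mean of G2 = (16 + (1))/2 = 17/2 = 17/2
Mean of G1 + G2 = 19 + 17/2 = 55/2

55/2


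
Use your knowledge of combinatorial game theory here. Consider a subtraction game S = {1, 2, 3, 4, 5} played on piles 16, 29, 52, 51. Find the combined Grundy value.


Subtraction set: {1, 2, 3, 4, 5}
For this subtraction set, G(n) = n mod 6 (period = max + 1 = 6).
Pile 1 (size 16): G(16) = 16 mod 6 = 4
Pile 2 (size 29): G(29) = 29 mod 6 = 5
Pile 3 (size 52): G(52) = 52 mod 6 = 4
Pile 4 (size 51): G(51) = 51 mod 6 = 3
Total Grundy value = XOR of all: 4 XOR 5 XOR 4 XOR 3 = 6

6


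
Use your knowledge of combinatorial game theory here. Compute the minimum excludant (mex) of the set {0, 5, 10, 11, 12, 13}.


Set = {0, 5, 10, 11, 12, 13}
0 is in the set.
1 is NOT in the set. This is the mex.
mex = 1

1


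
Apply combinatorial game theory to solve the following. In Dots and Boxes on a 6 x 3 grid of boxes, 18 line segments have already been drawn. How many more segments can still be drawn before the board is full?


Grid: 6 x 3 boxes, i.e. 7 rows and 4 columns of dots.
Horizontal edges: (rows + 1) * cols = 7 * 3 = 21
Vertical edges: rows * (cols + 1) = 6 * 4 = 24
Total edges: 21 + 24 = 45
Edges drawn: 18
Remaining: 45 - 18 = 27

27


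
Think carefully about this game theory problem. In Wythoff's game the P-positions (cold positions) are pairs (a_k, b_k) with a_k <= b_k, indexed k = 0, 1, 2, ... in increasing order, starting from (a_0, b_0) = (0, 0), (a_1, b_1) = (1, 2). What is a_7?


By Wythoff's theorem, a_k = floor(k * phi) and b_k = floor(k * phi^2) = a_k + k, where phi = (1 + sqrt(5))/2 is the golden ratio.
phi = (1 + sqrt(5))/2 = 1.618034
k = 7
k * phi = 7 * 1.618034 = 11.326238
a_7 = floor(k * phi) = 11

11


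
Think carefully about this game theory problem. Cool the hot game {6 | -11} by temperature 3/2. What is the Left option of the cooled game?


Original game: {6 | -11} (a switch {a | b} with a > b).
Cooling by t (for t below the temperature (a - b)/2 = 17/2) taxes each move by t: {a | b} cooled by t is {a - t | b + t}.
Cooling amount: t = 3/2
Cooled Left option: 6 - 3/2 = 9/2
Cooled Right option: -11 + 3/2 = -19/2
Cooled game: {9/2 | -19/2}
Left option = 9/2

9/2


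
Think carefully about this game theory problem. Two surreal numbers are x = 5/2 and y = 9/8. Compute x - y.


x = 5/2, y = 9/8
Converting to common denominator: 8
x = 20/8, y = 9/8
x - y = 5/2 - 9/8 = 11/8

11/8


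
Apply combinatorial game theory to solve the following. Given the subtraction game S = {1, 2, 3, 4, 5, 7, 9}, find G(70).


The subtraction set is S = {1, 2, 3, 4, 5, 7, 9}.
G(k) = mex{ G(k - s) : s in S, s <= k }. We compute iteratively: G(0) = 0.
G(1) = mex({0}) = 1
G(2) = mex({0, 1}) = 2
G(3) = mex({0, 1, 2}) = 3
G(4) = mex({0, 1, 2, 3}) = 4
G(5) = mex({0, 1, 2, 3, 4}) = 5
G(6) = mex({1, 2, 3, 4, 5}) = 0
G(7) = mex({0, 2, 3, 4, 5}) = 1
G(8) = mex({0, 1, 3, 4, 5}) = 2
G(9) = mex({0, 1, 2, 4, 5}) = 3
G(10) = mex({0, 1, 2, 3, 5}) = 4
G(11) = mex({0, 1, 2, 3, 4}) = 5
G(12) = mex({1, 2, 3, 4, 5}) = 0
G(13) = mex({0, 2, 3, 4, 5}) = 1
G(14) = mex({0, 1, 3, 4, 5}) = 2
Observe that G(6)..G(14) = 0, 1, 2, 3, 4, 5, 0, 1, 2 repeats G(0)..G(8) = 0, 1, 2, 3, 4, 5, 0, 1, 2.
For k >= max(S) = 9, G(k) is determined by the previous 9 values G(k-9)..G(k-1); a window of 9 consecutive values has recurred shifted by 6, so by induction G(k + 6) = G(k) for all k >= 0: the sequence is periodic from the start with period 6.
One period: G(0..5) = 0, 1, 2, 3, 4, 5.
70 mod 6 = 4, so G(70) = G(4) = 4.

4


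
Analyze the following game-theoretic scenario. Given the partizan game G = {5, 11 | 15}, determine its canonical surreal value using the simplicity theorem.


Left options: {5, 11}, max = 11
Right options: {15}, min = 15
All options are numbers and max(Left) < min(Right), so by the simplicity theorem the value is the simplest (earliest-born) number strictly between 11 and 15.
Integers 12 through 14 all lie strictly between 11 and 15.
Among integers, the simplest (lowest birthday = smallest |n|; 0 is born on day 0, +-n on day n) is 12.
No non-integer in the interval can be simpler: if x is a non-integer in the interval, then floor(x) or ceil(x) also lies in the interval (the interval contains an integer), and both are proper prefixes of x's sign expansion, i.e. born earlier. So the game value is 12.
Game value = 12

12


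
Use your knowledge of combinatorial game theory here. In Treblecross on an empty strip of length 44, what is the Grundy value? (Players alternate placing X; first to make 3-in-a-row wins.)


Treblecross: place X on empty cells; 3-in-a-row wins.
Playing within two cells of an existing X lets the opponent win at once, so sensible play treats the cells i-2..i+2 around each X as dead. The player left with no safe cell loses, so this is a normal-play take-away game on strips of safe cells.
Placing X at cell i (0-indexed) of a strip of k safe cells leaves independent strips of sizes max(0, i-2) and max(0, k-i-3). Hence G(k) = mex{ G(max(0,i-2)) XOR G(max(0,k-i-3)) : 0 <= i < k }, with G(0) = 0.
G(1): splits (0,0):0^0=0 -> mex({0}) = 1
G(2): splits (0,0):0^0=0 -> mex({0}) = 1
G(3): splits (0,0):0^0=0 -> mex({0}) = 1
G(4): splits (0,1):0^1=1 (0,0):0^0=0 -> mex({0, 1}) = 2
G(5): splits (0,2):0^1=1 (0,1):0^1=1 (0,0):0^0=0 -> mex({0, 1}) = 2
G(6) = mex({1}) = 0
G(7) = mex({0, 1, 2}) = 3
G(8) = mex({0, 1, 2}) = 3
G(9) = mex({0, 2}) = 1
G(10) = mex({0, 2, 3}) = 1
G(11) = mex({0, 3}) = 1
G(12) = mex({1, 3}) = 0
G(13) = mex({0, 1, 2, 3}) = 4
G(14) = mex({0, 1, 2}) = 3
G(15) = mex({0, 1, 2}) = 3
G(16) = mex({0, 1, 2, 4}) = 3
G(17) = mex({0, 1, 3, 4}) = 2
G(18) = mex({0, 1, 3, 4}) = 2
G(19) = mex({0, 1, 3, 5}) = 2
G(20) = mex({0, 1, 2, 3, 5}) = 4
G(21) = mex({0, 1, 2, 3, 5}) = 4
G(22) = mex({1, 2, 6}) = 0
G(23) = mex({0, 1, 2, 3, 4, 6}) = 5
G(24) = mex({0, 1, 2, 3, 4}) = 5
G(25) = mex({0, 1, 3, 4, 7}) = 2
G(26) = mex({0, 1, 3, 4, 5, 7}) = 2
G(27) = mex({0, 1, 3, 5}) = 2
G(28) = mex({0, 1, 2, 5}) = 3
G(29) = mex({0, 1, 2, 4, 5, 6}) = 3
G(30) = mex({1, 2, 4, 6}) = 0
G(31) = mex({0, 1, 2, 3, 4, 6}) = 5
G(32) = mex({1, 2, 3, 4, 7}) = 0
G(33) = mex({0, 3, 7}) = 1
G(34) = mex({0, 2, 3, 5, 7}) = 1
G(35) = mex({0, 2, 3, 5, 6}) = 1
G(36) = mex({0, 1, 2, 5, 6}) = 3
G(37) = mex({0, 1, 2, 4, 5, 6}) = 3
G(38) = mex({0, 1, 2, 4}) = 3
G(39) = mex({0, 1, 2, 3, 4, 7}) = 5
G(40) = mex({0, 1, 2, 3, 4, 5, 7}) = 6
G(41) = mex({0, 1, 2, 3, 5, 7}) = 4
G(42) = mex({0, 1, 2, 3, 5, 6, 7}) = 4
G(43) = mex({0, 2, 3, 5, 6}) = 1
G(44) = mex({1, 2, 3, 4, 5, 6}) = 0
Therefore G(44) = 0.

0


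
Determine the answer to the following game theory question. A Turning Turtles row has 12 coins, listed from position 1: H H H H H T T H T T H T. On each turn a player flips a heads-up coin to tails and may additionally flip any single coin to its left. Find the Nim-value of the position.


Coins: H H H H H T T H T T H T
Key fact: a single head at position k behaves exactly like a Nim heap of size k (turning it to T and optionally flipping a coin at j < k corresponds to moving the heap from k to j, or to 0), and heads combine as a disjunctive sum (two heads at the same place would cancel, matching j XOR j = 0). So the Nim-value is the XOR of the 1-indexed positions of the heads.
Face-up positions (1-indexed): [1, 2, 3, 4, 5, 8, 11]
XOR 0 with 1: 0 XOR 1 = 1
XOR 1 with 2: 1 XOR 2 = 3
XOR 3 with 3: 3 XOR 3 = 0
XOR 0 with 4: 0 XOR 4 = 4
XOR 4 with 5: 4 XOR 5 = 1
XOR 1 with 8: 1 XOR 8 = 9
XOR 9 with 11: 9 XOR 11 = 2
Nim-value = 2

2


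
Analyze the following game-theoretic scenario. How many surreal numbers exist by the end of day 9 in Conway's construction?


Day 0: {|} = 0 is born. Count = 1.
Day n: the number of surreal numbers born by day n is 2^(n+1) - 1.
By day 0: 2^1 - 1 = 1
By day 1: 2^2 - 1 = 3
By day 2: 2^3 - 1 = 7
By day 3: 2^4 - 1 = 15
By day 4: 2^5 - 1 = 31
By day 5: 2^6 - 1 = 63
By day 6: 2^7 - 1 = 127
By day 7: 2^8 - 1 = 255
By day 8: 2^9 - 1 = 511
By day 9: 2^10 - 1 = 1023
By day 9: 1023 surreal numbers.

1023


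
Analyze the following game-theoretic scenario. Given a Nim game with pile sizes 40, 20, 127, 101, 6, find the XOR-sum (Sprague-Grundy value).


We need the XOR (exclusive or) of all pile sizes.
After XOR-ing pile 1 (size 40): 0 XOR 40 = 40
After XOR-ing pile 2 (size 20): 40 XOR 20 = 60
After XOR-ing pile 3 (size 127): 60 XOR 127 = 67
After XOR-ing pile 4 (size 101): 67 XOR 101 = 38
After XOR-ing pile 5 (size 6): 38 XOR 6 = 32
The Nim-value of this position is 32.

32


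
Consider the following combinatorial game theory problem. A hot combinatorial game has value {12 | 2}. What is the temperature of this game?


The game is {12 | 2}, a switch {a | b} with numbers a > b.
Cooling {a | b} by t gives {a - t | b + t}, which stops being hot when a - t = b + t, i.e. at t = (a - b)/2. So the temperature of a switch is (a - b)/2.
Temperature = (Left option - Right option) / 2
= (12 - (2)) / 2
= 10 / 2
= 5

5


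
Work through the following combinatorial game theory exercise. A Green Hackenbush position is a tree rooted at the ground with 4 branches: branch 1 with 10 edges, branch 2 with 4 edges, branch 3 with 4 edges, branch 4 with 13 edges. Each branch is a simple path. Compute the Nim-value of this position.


The tree has 4 branches from the ground vertex.
In Green Hackenbush, the Nim-value of a simple path of length k is k.
Branch 1: length 10, Nim-value = 10
Branch 2: length 4, Nim-value = 4
Branch 3: length 4, Nim-value = 4
Branch 4: length 13, Nim-value = 13
Total Nim-value = XOR of all branch values:
0 XOR 10 = 10
10 XOR 4 = 14
14 XOR 4 = 10
10 XOR 13 = 7
Nim-value of the tree = 7

7


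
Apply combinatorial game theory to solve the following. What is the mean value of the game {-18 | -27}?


Game = {-18 | -27}, a switch {a | b} with numbers a > b.
Its thermograph has left wall a - t and right wall b + t, which meet at t = (a - b)/2, where both equal (a + b)/2. So the mast (mean value) is at (a + b)/2.
Mean = (-18 + (-27))/2 = -45/2 = -45/2

-45/2


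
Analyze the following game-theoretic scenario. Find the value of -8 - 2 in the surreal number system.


x = -8, y = 2
x - y = -8 - 2 = -10

-10


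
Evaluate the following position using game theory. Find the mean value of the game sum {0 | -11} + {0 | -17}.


G1 = {0 | -11}, G2 = {0 | -17}
Each is a switch {a | b} with numbers a > b; its mean value is (a + b)/2, and mean value is additive over game sums: m(G1 + G2) = m(G1) + m(G2).
Mean of G1 = (0 + (-11))/2 = -11/2 = -11/2
Mean of G2 = (0 + (-17))/2 = -17/2 = -17/2
Mean of G1 + G2 = -11/2 + -17/2 = -14

-14


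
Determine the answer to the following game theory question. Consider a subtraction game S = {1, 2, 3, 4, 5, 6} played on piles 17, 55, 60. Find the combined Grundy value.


Subtraction set: {1, 2, 3, 4, 5, 6}
For this subtraction set, G(n) = n mod 7 (period = max + 1 = 7).
Pile 1 (size 17): G(17) = 17 mod 7 = 3
Pile 2 (size 55): G(55) = 55 mod 7 = 6
Pile 3 (size 60): G(60) = 60 mod 7 = 4
Total Grundy value = XOR of all: 3 XOR 6 XOR 4 = 1

1


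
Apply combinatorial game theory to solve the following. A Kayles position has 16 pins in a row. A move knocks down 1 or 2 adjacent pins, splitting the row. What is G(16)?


Kayles: a move removes 1 or 2 adjacent pins from a contiguous row.
Removing pins from a row of k leaves two independent rows (a, b) with a + b = k - 1 (one pin) or a + b = k - 2 (two pins); an end removal gives a = 0.
By Sprague-Grundy, G(k) = mex{ G(a) XOR G(b) } over all these splits. G(0) = 0.
G(1): splits (0,0):0^0=0 -> mex({0}) = 1
G(2): splits (0,1):0^1=1 (0,0):0^0=0 -> mex({0, 1}) = 2
G(3): splits (0,2):0^2=2 (1,1):1^1=0 (0,1):0^1=1 -> mex({0, 1, 2}) = 3
G(4): splits (0,3):0^3=3 (1,2):1^2=3 (0,2):0^2=2 (1,1):1^1=0 -> mex({0, 2, 3}) = 1
G(5): splits (0,4):0^1=1 (1,3):1^3=2 (2,2):2^2=0 (0,3):0^3=3 (1,2):1^2=3 -> mex({0, 1, 2, 3}) = 4
G(6) = mex({0, 1, 2, 4}) = 3
G(7) = mex({0, 1, 3, 4, 5}) = 2
G(8) = mex({0, 2, 3, 5, 6}) = 1
G(9) = mex({0, 1, 2, 3, 6, 7}) = 4
G(10) = mex({0, 1, 3, 4, 5, 7}) = 2
G(11) = mex({0, 1, 2, 3, 4, 5}) = 6
G(12) = mex({0, 1, 2, 3, 5, 6, 7}) = 4
G(13) = mex({0, 2, 3, 4, 6, 7}) = 1
G(14) = mex({0, 1, 4, 5, 6, 7}) = 2
G(15) = mex({0, 1, 2, 3, 4, 5, 6}) = 7
G(16) = mex({0, 2, 3, 5, 6, 7}) = 1
Therefore G(16) = 1.

1


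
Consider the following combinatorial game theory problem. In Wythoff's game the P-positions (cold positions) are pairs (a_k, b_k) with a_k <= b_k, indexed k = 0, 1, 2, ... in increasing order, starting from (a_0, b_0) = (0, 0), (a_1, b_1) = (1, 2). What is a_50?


By Wythoff's theorem, a_k = floor(k * phi) and b_k = floor(k * phi^2) = a_k + k, where phi = (1 + sqrt(5))/2 is the golden ratio.
phi = (1 + sqrt(5))/2 = 1.618034
k = 50
k * phi = 50 * 1.618034 = 80.901699
a_50 = floor(k * phi) = 80

80


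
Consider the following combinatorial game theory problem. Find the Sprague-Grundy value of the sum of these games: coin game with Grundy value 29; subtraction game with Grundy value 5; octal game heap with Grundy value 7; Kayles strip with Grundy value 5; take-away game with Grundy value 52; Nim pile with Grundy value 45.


By the Sprague-Grundy theorem, the Grundy value of a sum of games is the XOR of individual Grundy values.
coin game: Grundy value = 29. Running XOR: 0 XOR 29 = 29
subtraction game: Grundy value = 5. Running XOR: 29 XOR 5 = 24
octal game heap: Grundy value = 7. Running XOR: 24 XOR 7 = 31
Kayles strip: Grundy value = 5. Running XOR: 31 XOR 5 = 26
take-away game: Grundy value = 52. Running XOR: 26 XOR 52 = 46
Nim pile: Grundy value = 45. Running XOR: 46 XOR 45 = 3
The combined Grundy value is 3.

3


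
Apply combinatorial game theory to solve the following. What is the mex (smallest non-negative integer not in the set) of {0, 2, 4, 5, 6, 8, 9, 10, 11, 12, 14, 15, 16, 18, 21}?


Set = {0, 2, 4, 5, 6, 8, 9, 10, 11, 12, 14, 15, 16, 18, 21}
0 is in the set.
1 is NOT in the set. This is the mex.
mex = 1

1


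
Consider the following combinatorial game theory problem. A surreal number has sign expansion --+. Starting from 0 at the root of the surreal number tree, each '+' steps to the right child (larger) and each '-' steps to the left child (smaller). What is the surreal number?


Sign expansion: --+
Rule: track bounds (lo, hi), initially (-inf, +inf). On '+', the current value becomes lo and we move to the simplest number in (value, hi): value + 1 if hi = +inf, otherwise the midpoint (value + hi)/2. On '-', the current value becomes hi and we move to value - 1 if lo = -inf, otherwise the midpoint (lo + value)/2.
Start at 0.
Step 1: sign = -, move left. Bounds: (-inf, 0). Value = -1
Step 2: sign = -, move left. Bounds: (-inf, -1). Value = -2
Step 3: sign = +, move right. Bounds: (-2, -1). Value = -3/2
The surreal number with sign expansion --+ is -3/2.

-3/2


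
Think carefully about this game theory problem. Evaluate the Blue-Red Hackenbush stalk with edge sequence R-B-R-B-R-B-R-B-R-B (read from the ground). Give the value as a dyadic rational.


Edges (from ground): R-B-R-B-R-B-R-B-R-B
By Berlekamp's sign-expansion rule, a Blue-Red Hackenbush stalk has the value of the surreal number whose sign sequence is the edge sequence with B -> + and R -> -.
Sign sequence: -+-+-+-+-+
Trace the sign expansion in the surreal number tree, starting from 0:
Edge 1: R (sign -) -> bounds (-inf, 0), value = -1
Edge 2: B (sign +) -> bounds (-1, 0), value = -1/2
Edge 3: R (sign -) -> bounds (-1, -1/2), value = -3/4
Edge 4: B (sign +) -> bounds (-3/4, -1/2), value = -5/8
Edge 5: R (sign -) -> bounds (-3/4, -5/8), value = -11/16
Edge 6: B (sign +) -> bounds (-11/16, -5/8), value = -21/32
Edge 7: R (sign -) -> bounds (-11/16, -21/32), value = -43/64
Edge 8: B (sign +) -> bounds (-43/64, -21/32), value = -85/128
Edge 9: R (sign -) -> bounds (-43/64, -85/128), value = -171/256
Edge 10: B (sign +) -> bounds (-171/256, -85/128), value = -341/512
Game value = -341/512

-341/512


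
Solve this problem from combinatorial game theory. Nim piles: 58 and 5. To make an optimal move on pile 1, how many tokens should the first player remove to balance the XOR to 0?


Piles: 58 and 5
Current XOR: 58 XOR 5 = 63 (non-zero, so this is an N-position).
To make the XOR zero, we need to find a move that balances the piles.
For pile 1 (size 58): target = 58 XOR 63 = 5
We reduce pile 1 from 58 to 5.
Tokens removed: 58 - 5 = 53
Verification: 5 XOR 5 = 0

53


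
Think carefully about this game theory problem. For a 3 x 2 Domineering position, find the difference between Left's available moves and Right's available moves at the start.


Board is 3 x 2 (rows x cols).
Left (vertical) placements: (rows-1) * cols = 2 * 2 = 4
Right (horizontal) placements: rows * (cols-1) = 3 * 1 = 3
Advantage = Left - Right = 4 - 3 = 1

1


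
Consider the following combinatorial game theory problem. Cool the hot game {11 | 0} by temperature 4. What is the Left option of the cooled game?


Original game: {11 | 0} (a switch {a | b} with a > b).
Cooling by t (for t below the temperature (a - b)/2 = 11/2) taxes each move by t: {a | b} cooled by t is {a - t | b + t}.
Cooling amount: t = 4
Cooled Left option: 11 - 4 = 7
Cooled Right option: 0 + 4 = 4
Cooled game: {7 | 4}
Left option = 7

7


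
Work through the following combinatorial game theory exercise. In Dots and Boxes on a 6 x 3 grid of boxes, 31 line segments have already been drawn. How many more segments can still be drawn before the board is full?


Grid: 6 x 3 boxes, i.e. 7 rows and 4 columns of dots.
Horizontal edges: (rows + 1) * cols = 7 * 3 = 21
Vertical edges: rows * (cols + 1) = 6 * 4 = 24
Total edges: 21 + 24 = 45
Edges drawn: 31
Remaining: 45 - 31 = 14

14


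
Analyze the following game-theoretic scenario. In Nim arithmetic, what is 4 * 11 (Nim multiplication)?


Nim multiplication is bilinear over XOR: (u XOR v) * w = (u*w) XOR (v*w).
So we split each operand into its bit components and XOR the pairwise Nim products.
4 = 4 (as XOR of powers of 2).
11 = 1 + 2 + 8 (as XOR of powers of 2).
Using the standard Nim-product table on single bits:
  2*2 = 3,   2*4 = 8,   2*8 = 12,
  4*4 = 6,   4*8 = 11,  8*8 = 13,
and  1*x = x (identity), k*l = l*k (commutative).
Pairwise Nim products:
  4 * 1 = 4
  4 * 2 = 8
  4 * 8 = 11
XOR them: 4 XOR 8 XOR 11 = 7.
Result: 4 * 11 = 7 (in Nim).

7


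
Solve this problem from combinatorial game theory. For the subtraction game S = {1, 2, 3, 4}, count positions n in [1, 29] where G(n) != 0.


Subtraction set S = {1, 2, 3, 4}, so G(n) = n mod 5.
G(n) = 0 when n is a multiple of 5.
Multiples of 5 in [1, 29]: 5
N-positions (nonzero Grundy) = 29 - 5 = 24

24


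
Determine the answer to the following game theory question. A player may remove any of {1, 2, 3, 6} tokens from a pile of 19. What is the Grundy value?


The subtraction set is S = {1, 2, 3, 6}.
G(k) = mex{ G(k - s) : s in S, s <= k }. We compute iteratively: G(0) = 0.
G(1) = mex({0}) = 1
G(2) = mex({0, 1}) = 2
G(3) = mex({0, 1, 2}) = 3
G(4) = mex({1, 2, 3}) = 0
G(5) = mex({0, 2, 3}) = 1
G(6) = mex({0, 1, 3}) = 2
G(7) = mex({0, 1, 2}) = 3
G(8) = mex({1, 2, 3}) = 0
G(9) = mex({0, 2, 3}) = 1
Observe that G(4)..G(9) = 0, 1, 2, 3, 0, 1 repeats G(0)..G(5) = 0, 1, 2, 3, 0, 1.
For k >= max(S) = 6, G(k) is determined by the previous 6 values G(k-6)..G(k-1); a window of 6 consecutive values has recurred shifted by 4, so by induction G(k + 4) = G(k) for all k >= 0: the sequence is periodic from the start with period 4.
One period: G(0..3) = 0, 1, 2, 3.
19 mod 4 = 3, so G(19) = G(3) = 3.

3


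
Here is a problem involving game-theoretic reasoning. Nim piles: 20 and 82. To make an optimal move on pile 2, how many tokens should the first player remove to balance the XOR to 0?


Piles: 20 and 82
Current XOR: 20 XOR 82 = 70 (non-zero, so this is an N-position).
To make the XOR zero, we need to find a move that balances the piles.
For pile 2 (size 82): target = 82 XOR 70 = 20
We reduce pile 2 from 82 to 20.
Tokens removed: 82 - 20 = 62
Verification: 20 XOR 20 = 0

62


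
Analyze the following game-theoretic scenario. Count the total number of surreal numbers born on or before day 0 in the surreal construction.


Day 0: {|} = 0 is born. Count = 1.
Day n: the number of surreal numbers born by day n is 2^(n+1) - 1.
By day 0: 2^1 - 1 = 1
By day 0: 1 surreal numbers.

1


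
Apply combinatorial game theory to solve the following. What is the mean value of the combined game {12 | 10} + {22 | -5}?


G1 = {12 | 10}, G2 = {22 | -5}
Each is a switch {a | b} with numbers a > b; its mean value is (a + b)/2, and mean value is additive over game sums: m(G1 + G2) = m(G1) + m(G2).
Mean of G1 = (12 + (10))/2 = 22/2 = 11
Mean of G2 = (22 + (-5))/2 = 17/2 = 17/2
Mean of G1 + G2 = 11 + 17/2 = 39/2

39/2


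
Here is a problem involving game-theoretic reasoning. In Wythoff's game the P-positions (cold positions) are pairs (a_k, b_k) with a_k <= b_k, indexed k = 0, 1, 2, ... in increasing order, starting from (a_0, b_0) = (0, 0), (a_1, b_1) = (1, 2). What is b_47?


By Wythoff's theorem, a_k = floor(k * phi) and b_k = floor(k * phi^2) = a_k + k, where phi = (1 + sqrt(5))/2 is the golden ratio.
phi = (1 + sqrt(5))/2 = 1.618034
phi^2 = phi + 1 = 2.618034
k = 47
k * phi^2 = 47 * 2.618034 = 123.047597
b_47 = floor(k * phi^2) = 123 (check: a_47 + k = 76 + 47 = 123)

123


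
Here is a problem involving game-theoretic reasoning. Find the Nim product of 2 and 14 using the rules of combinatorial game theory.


Nim multiplication is bilinear over XOR: (u XOR v) * w = (u*w) XOR (v*w).
So we split each operand into its bit components and XOR the pairwise Nim products.
2 = 2 (as XOR of powers of 2).
14 = 2 + 4 + 8 (as XOR of powers of 2).
Using the standard Nim-product table on single bits:
  2*2 = 3,   2*4 = 8,   2*8 = 12,
  4*4 = 6,   4*8 = 11,  8*8 = 13,
and  1*x = x (identity), k*l = l*k (commutative).
Pairwise Nim products:
  2 * 2 = 3
  2 * 4 = 8
  2 * 8 = 12
XOR them: 3 XOR 8 XOR 12 = 7.
Result: 2 * 14 = 7 (in Nim).

7


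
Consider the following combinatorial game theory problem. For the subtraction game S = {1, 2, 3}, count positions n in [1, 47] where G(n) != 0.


Subtraction set S = {1, 2, 3}, so G(n) = n mod 4.
G(n) = 0 when n is a multiple of 4.
Multiples of 4 in [1, 47]: 11
N-positions (nonzero Grundy) = 47 - 11 = 36

36


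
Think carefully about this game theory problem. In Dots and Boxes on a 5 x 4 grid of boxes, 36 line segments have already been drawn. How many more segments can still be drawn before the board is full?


Grid: 5 x 4 boxes, i.e. 6 rows and 5 columns of dots.
Horizontal edges: (rows + 1) * cols = 6 * 4 = 24
Vertical edges: rows * (cols + 1) = 5 * 5 = 25
Total edges: 24 + 25 = 49
Edges drawn: 36
Remaining: 49 - 36 = 13

13


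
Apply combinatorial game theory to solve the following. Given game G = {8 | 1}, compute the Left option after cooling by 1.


Original game: {8 | 1} (a switch {a | b} with a > b).
Cooling by t (for t below the temperature (a - b)/2 = 7/2) taxes each move by t: {a | b} cooled by t is {a - t | b + t}.
Cooling amount: t = 1
Cooled Left option: 8 - 1 = 7
Cooled Right option: 1 + 1 = 2
Cooled game: {7 | 2}
Left option = 7

7


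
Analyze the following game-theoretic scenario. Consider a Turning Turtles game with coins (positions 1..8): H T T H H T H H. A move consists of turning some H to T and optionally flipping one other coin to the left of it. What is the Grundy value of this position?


Coins: H T T H H T H H
Key fact: a single head at position k behaves exactly like a Nim heap of size k (turning it to T and optionally flipping a coin at j < k corresponds to moving the heap from k to j, or to 0), and heads combine as a disjunctive sum (two heads at the same place would cancel, matching j XOR j = 0). So the Nim-value is the XOR of the 1-indexed positions of the heads.
Face-up positions (1-indexed): [1, 4, 5, 7, 8]
XOR 0 with 1: 0 XOR 1 = 1
XOR 1 with 4: 1 XOR 4 = 5
XOR 5 with 5: 5 XOR 5 = 0
XOR 0 with 7: 0 XOR 7 = 7
XOR 7 with 8: 7 XOR 8 = 15
Nim-value = 15

15


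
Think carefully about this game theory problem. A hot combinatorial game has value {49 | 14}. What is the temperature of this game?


The game is {49 | 14}, a switch {a | b} with numbers a > b.
Cooling {a | b} by t gives {a - t | b + t}, which stops being hot when a - t = b + t, i.e. at t = (a - b)/2. So the temperature of a switch is (a - b)/2.
Temperature = (Left option - Right option) / 2
= (49 - (14)) / 2
= 35 / 2
= 35/2

35/2


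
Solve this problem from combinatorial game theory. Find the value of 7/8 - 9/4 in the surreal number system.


x = 7/8, y = 9/4
Converting to common denominator: 8
x = 7/8, y = 18/8
x - y = 7/8 - 9/4 = -11/8

-11/8


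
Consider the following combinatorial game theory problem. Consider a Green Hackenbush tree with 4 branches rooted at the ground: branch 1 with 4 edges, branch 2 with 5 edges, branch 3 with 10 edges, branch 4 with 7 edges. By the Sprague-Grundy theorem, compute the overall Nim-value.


The tree has 4 branches from the ground vertex.
In Green Hackenbush, the Nim-value of a simple path of length k is k.
Branch 1: length 4, Nim-value = 4
Branch 2: length 5, Nim-value = 5
Branch 3: length 10, Nim-value = 10
Branch 4: length 7, Nim-value = 7
Total Nim-value = XOR of all branch values:
0 XOR 4 = 4
4 XOR 5 = 1
1 XOR 10 = 11
11 XOR 7 = 12
Nim-value of the tree = 12

12


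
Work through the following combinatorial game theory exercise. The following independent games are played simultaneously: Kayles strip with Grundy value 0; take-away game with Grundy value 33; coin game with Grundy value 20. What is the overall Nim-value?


By the Sprague-Grundy theorem, the Grundy value of a sum of games is the XOR of individual Grundy values.
Kayles strip: Grundy value = 0. Running XOR: 0 XOR 0 = 0
take-away game: Grundy value = 33. Running XOR: 0 XOR 33 = 33
coin game: Grundy value = 20. Running XOR: 33 XOR 20 = 53
The combined Grundy value is 53.

53


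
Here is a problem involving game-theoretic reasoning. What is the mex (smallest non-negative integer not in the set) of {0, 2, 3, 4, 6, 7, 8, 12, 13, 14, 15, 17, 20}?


Set = {0, 2, 3, 4, 6, 7, 8, 12, 13, 14, 15, 17, 20}
0 is in the set.
1 is NOT in the set. This is the mex.
mex = 1

1


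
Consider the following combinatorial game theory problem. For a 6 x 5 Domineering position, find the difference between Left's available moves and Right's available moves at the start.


Board is 6 x 5 (rows x cols).
Left (vertical) placements: (rows-1) * cols = 5 * 5 = 25
Right (horizontal) placements: rows * (cols-1) = 6 * 4 = 24
Advantage = Left - Right = 25 - 24 = 1

1


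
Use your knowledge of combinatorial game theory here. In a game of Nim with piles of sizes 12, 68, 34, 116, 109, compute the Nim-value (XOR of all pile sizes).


We need the XOR (exclusive or) of all pile sizes.
After XOR-ing pile 1 (size 12): 0 XOR 12 = 12
After XOR-ing pile 2 (size 68): 12 XOR 68 = 72
After XOR-ing pile 3 (size 34): 72 XOR 34 = 106
After XOR-ing pile 4 (size 116): 106 XOR 116 = 30
After XOR-ing pile 5 (size 109): 30 XOR 109 = 115
The Nim-value of this position is 115.

115


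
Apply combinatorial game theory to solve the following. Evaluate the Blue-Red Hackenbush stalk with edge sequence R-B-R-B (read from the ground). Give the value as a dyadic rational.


Edges (from ground): R-B-R-B
By Berlekamp's sign-expansion rule, a Blue-Red Hackenbush stalk has the value of the surreal number whose sign sequence is the edge sequence with B -> + and R -> -.
Sign sequence: -+-+
Trace the sign expansion in the surreal number tree, starting from 0:
Edge 1: R (sign -) -> bounds (-inf, 0), value = -1
Edge 2: B (sign +) -> bounds (-1, 0), value = -1/2
Edge 3: R (sign -) -> bounds (-1, -1/2), value = -3/4
Edge 4: B (sign +) -> bounds (-3/4, -1/2), value = -5/8
Game value = -5/8

-5/8


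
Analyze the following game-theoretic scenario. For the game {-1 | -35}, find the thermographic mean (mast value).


Game = {-1 | -35}, a switch {a | b} with numbers a > b.
Its thermograph has left wall a - t and right wall b + t, which meet at t = (a - b)/2, where both equal (a + b)/2. So the mast (mean value) is at (a + b)/2.
Mean = (-1 + (-35))/2 = -36/2 = -18

-18


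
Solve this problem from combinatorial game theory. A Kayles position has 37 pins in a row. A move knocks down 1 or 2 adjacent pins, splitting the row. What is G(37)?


Kayles: a move removes 1 or 2 adjacent pins from a contiguous row.
Removing pins from a row of k leaves two independent rows (a, b) with a + b = k - 1 (one pin) or a + b = k - 2 (two pins); an end removal gives a = 0.
By Sprague-Grundy, G(k) = mex{ G(a) XOR G(b) } over all these splits. G(0) = 0.
G(1): splits (0,0):0^0=0 -> mex({0}) = 1
G(2): splits (0,1):0^1=1 (0,0):0^0=0 -> mex({0, 1}) = 2
G(3): splits (0,2):0^2=2 (1,1):1^1=0 (0,1):0^1=1 -> mex({0, 1, 2}) = 3
G(4): splits (0,3):0^3=3 (1,2):1^2=3 (0,2):0^2=2 (1,1):1^1=0 -> mex({0, 2, 3}) = 1
G(5): splits (0,4):0^1=1 (1,3):1^3=2 (2,2):2^2=0 (0,3):0^3=3 (1,2):1^2=3 -> mex({0, 1, 2, 3}) = 4
G(6) = mex({0, 1, 2, 4}) = 3
G(7) = mex({0, 1, 3, 4, 5}) = 2
G(8) = mex({0, 2, 3, 5, 6}) = 1
G(9) = mex({0, 1, 2, 3, 6, 7}) = 4
G(10) = mex({0, 1, 3, 4, 5, 7}) = 2
G(11) = mex({0, 1, 2, 3, 4, 5}) = 6
G(12) = mex({0, 1, 2, 3, 5, 6, 7}) = 4
G(13) = mex({0, 2, 3, 4, 6, 7}) = 1
G(14) = mex({0, 1, 4, 5, 6, 7}) = 2
G(15) = mex({0, 1, 2, 3, 4, 5, 6}) = 7
G(16) = mex({0, 2, 3, 5, 6, 7}) = 1
G(17) = mex({0, 1, 2, 3, 5, 6, 7}) = 4
G(18) = mex({0, 1, 2, 4, 5, 6}) = 3
G(19) = mex({0, 1, 3, 4, 5, 7}) = 2
G(20) = mex({0, 2, 3, 4, 5, 6, 7}) = 1
G(21) = mex({0, 1, 2, 3, 5, 6, 7}) = 4
G(22) = mex({0, 1, 2, 3, 4, 5, 7}) = 6
G(23) = mex({0, 1, 2, 3, 4, 5, 6}) = 7
G(24) = mex({0, 1, 2, 3, 5, 6, 7}) = 4
G(25) = mex({0, 2, 3, 4, 6, 7}) = 1
G(26) = mex({0, 1, 3, 4, 5, 6, 7}) = 2
G(27) = mex({0, 1, 2, 3, 4, 5, 6, 7}) = 8
G(28) = mex({0, 1, 2, 3, 4, 6, 7, 8}) = 5
G(29) = mex({0, 1, 2, 3, 5, 6, 7, 8, 9}) = 4
G(30) = mex({0, 1, 2, 3, 4, 5, 6, 9, 10}) = 7
G(31) = mex({0, 1, 3, 4, 5, 7, 10, 11}) = 2
G(32) = mex({0, 2, 3, 4, 5, 6, 7, 9, 11}) = 1
G(33) = mex({0, 1, 2, 3, 4, 5, 6, 7, 9, 12}) = 8
G(34) = mex({0, 1, 2, 3, 4, 5, 7, 8, 11, 12}) = 6
G(35) = mex({0, 1, 2, 3, 4, 5, 6, 8, 9, 10, 11}) = 7
G(36) = mex({0, 1, 2, 3, 5, 6, 7, 9, 10}) = 4
G(37) = mex({0, 2, 3, 4, 6, 7, 9, 10, 11, 12}) = 1
Therefore G(37) = 1.

1


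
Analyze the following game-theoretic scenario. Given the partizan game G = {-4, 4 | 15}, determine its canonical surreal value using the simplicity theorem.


Left options: {-4, 4}, max = 4
Right options: {15}, min = 15
All options are numbers and max(Left) < min(Right), so by the simplicity theorem the value is the simplest (earliest-born) number strictly between 4 and 15.
Integers 5 through 14 all lie strictly between 4 and 15.
Among integers, the simplest (lowest birthday = smallest |n|; 0 is born on day 0, +-n on day n) is 5.
No non-integer in the interval can be simpler: if x is a non-integer in the interval, then floor(x) or ceil(x) also lies in the interval (the interval contains an integer), and both are proper prefixes of x's sign expansion, i.e. born earlier. So the game value is 5.
Game value = 5

5


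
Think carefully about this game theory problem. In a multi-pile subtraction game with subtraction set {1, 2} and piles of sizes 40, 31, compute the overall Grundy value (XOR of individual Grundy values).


Subtraction set: {1, 2}
For this subtraction set, G(n) = n mod 3 (period = max + 1 = 3).
Pile 1 (size 40): G(40) = 40 mod 3 = 1
Pile 2 (size 31): G(31) = 31 mod 3 = 1
Total Grundy value = XOR of all: 1 XOR 1 = 0

0


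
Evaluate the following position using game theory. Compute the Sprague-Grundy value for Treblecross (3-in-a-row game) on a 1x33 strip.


Treblecross: place X on empty cells; 3-in-a-row wins.
Playing within two cells of an existing X lets the opponent win at once, so sensible play treats the cells i-2..i+2 around each X as dead. The player left with no safe cell loses, so this is a normal-play take-away game on strips of safe cells.
Placing X at cell i (0-indexed) of a strip of k safe cells leaves independent strips of sizes max(0, i-2) and max(0, k-i-3). Hence G(k) = mex{ G(max(0,i-2)) XOR G(max(0,k-i-3)) : 0 <= i < k }, with G(0) = 0.
G(1): splits (0,0):0^0=0 -> mex({0}) = 1
G(2): splits (0,0):0^0=0 -> mex({0}) = 1
G(3): splits (0,0):0^0=0 -> mex({0}) = 1
G(4): splits (0,1):0^1=1 (0,0):0^0=0 -> mex({0, 1}) = 2
G(5): splits (0,2):0^1=1 (0,1):0^1=1 (0,0):0^0=0 -> mex({0, 1}) = 2
G(6) = mex({1}) = 0
G(7) = mex({0, 1, 2}) = 3
G(8) = mex({0, 1, 2}) = 3
G(9) = mex({0, 2}) = 1
G(10) = mex({0, 2, 3}) = 1
G(11) = mex({0, 3}) = 1
G(12) = mex({1, 3}) = 0
G(13) = mex({0, 1, 2, 3}) = 4
G(14) = mex({0, 1, 2}) = 3
G(15) = mex({0, 1, 2}) = 3
G(16) = mex({0, 1, 2, 4}) = 3
G(17) = mex({0, 1, 3, 4}) = 2
G(18) = mex({0, 1, 3, 4}) = 2
G(19) = mex({0, 1, 3, 5}) = 2
G(20) = mex({0, 1, 2, 3, 5}) = 4
G(21) = mex({0, 1, 2, 3, 5}) = 4
G(22) = mex({1, 2, 6}) = 0
G(23) = mex({0, 1, 2, 3, 4, 6}) = 5
G(24) = mex({0, 1, 2, 3, 4}) = 5
G(25) = mex({0, 1, 3, 4, 7}) = 2
G(26) = mex({0, 1, 3, 4, 5, 7}) = 2
G(27) = mex({0, 1, 3, 5}) = 2
G(28) = mex({0, 1, 2, 5}) = 3
G(29) = mex({0, 1, 2, 4, 5, 6}) = 3
G(30) = mex({1, 2, 4, 6}) = 0
G(31) = mex({0, 1, 2, 3, 4, 6}) = 5
G(32) = mex({1, 2, 3, 4, 7}) = 0
G(33) = mex({0, 3, 7}) = 1
Therefore G(33) = 1.

1


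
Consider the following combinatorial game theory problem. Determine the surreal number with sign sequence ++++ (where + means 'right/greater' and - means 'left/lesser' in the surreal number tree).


Sign expansion: ++++
Rule: track bounds (lo, hi), initially (-inf, +inf). On '+', the current value becomes lo and we move to the simplest number in (value, hi): value + 1 if hi = +inf, otherwise the midpoint (value + hi)/2. On '-', the current value becomes hi and we move to value - 1 if lo = -inf, otherwise the midpoint (lo + value)/2.
Start at 0.
Step 1: sign = +, move right. Bounds: (0, +inf). Value = 1
Step 2: sign = +, move right. Bounds: (1, +inf). Value = 2
Step 3: sign = +, move right. Bounds: (2, +inf). Value = 3
Step 4: sign = +, move right. Bounds: (3, +inf). Value = 4
The surreal number with sign expansion ++++ is 4.

4


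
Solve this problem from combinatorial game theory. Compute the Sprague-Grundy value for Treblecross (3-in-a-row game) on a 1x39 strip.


Treblecross: place X on empty cells; 3-in-a-row wins.
Playing within two cells of an existing X lets the opponent win at once, so sensible play treats the cells i-2..i+2 around each X as dead. The player left with no safe cell loses, so this is a normal-play take-away game on strips of safe cells.
Placing X at cell i (0-indexed) of a strip of k safe cells leaves independent strips of sizes max(0, i-2) and max(0, k-i-3). Hence G(k) = mex{ G(max(0,i-2)) XOR G(max(0,k-i-3)) : 0 <= i < k }, with G(0) = 0.
G(1): splits (0,0):0^0=0 -> mex({0}) = 1
G(2): splits (0,0):0^0=0 -> mex({0}) = 1
G(3): splits (0,0):0^0=0 -> mex({0}) = 1
G(4): splits (0,1):0^1=1 (0,0):0^0=0 -> mex({0, 1}) = 2
G(5): splits (0,2):0^1=1 (0,1):0^1=1 (0,0):0^0=0 -> mex({0, 1}) = 2
G(6) = mex({1}) = 0
G(7) = mex({0, 1, 2}) = 3
G(8) = mex({0, 1, 2}) = 3
G(9) = mex({0, 2}) = 1
G(10) = mex({0, 2, 3}) = 1
G(11) = mex({0, 3}) = 1
G(12) = mex({1, 3}) = 0
G(13) = mex({0, 1, 2, 3}) = 4
G(14) = mex({0, 1, 2}) = 3
G(15) = mex({0, 1, 2}) = 3
G(16) = mex({0, 1, 2, 4}) = 3
G(17) = mex({0, 1, 3, 4}) = 2
G(18) = mex({0, 1, 3, 4}) = 2
G(19) = mex({0, 1, 3, 5}) = 2
G(20) = mex({0, 1, 2, 3, 5}) = 4
G(21) = mex({0, 1, 2, 3, 5}) = 4
G(22) = mex({1, 2, 6}) = 0
G(23) = mex({0, 1, 2, 3, 4, 6}) = 5
G(24) = mex({0, 1, 2, 3, 4}) = 5
G(25) = mex({0, 1, 3, 4, 7}) = 2
G(26) = mex({0, 1, 3, 4, 5, 7}) = 2
G(27) = mex({0, 1, 3, 5}) = 2
G(28) = mex({0, 1, 2, 5}) = 3
G(29) = mex({0, 1, 2, 4, 5, 6}) = 3
G(30) = mex({1, 2, 4, 6}) = 0
G(31) = mex({0, 1, 2, 3, 4, 6}) = 5
G(32) = mex({1, 2, 3, 4, 7}) = 0
G(33) = mex({0, 3, 7}) = 1
G(34) = mex({0, 2, 3, 5, 7}) = 1
G(35) = mex({0, 2, 3, 5, 6}) = 1
G(36) = mex({0, 1, 2, 5, 6}) = 3
G(37) = mex({0, 1, 2, 4, 5, 6}) = 3
G(38) = mex({0, 1, 2, 4}) = 3
G(39) = mex({0, 1, 2, 3, 4, 7}) = 5
Therefore G(39) = 5.

5


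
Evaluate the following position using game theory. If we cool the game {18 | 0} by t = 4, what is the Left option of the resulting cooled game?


Original game: {18 | 0} (a switch {a | b} with a > b).
Cooling by t (for t below the temperature (a - b)/2 = 9) taxes each move by t: {a | b} cooled by t is {a - t | b + t}.
Cooling amount: t = 4
Cooled Left option: 18 - 4 = 14
Cooled Right option: 0 + 4 = 4
Cooled game: {14 | 4}
Left option = 14

14


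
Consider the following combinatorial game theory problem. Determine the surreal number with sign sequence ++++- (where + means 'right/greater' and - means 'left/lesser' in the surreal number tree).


Sign expansion: ++++-
Rule: track bounds (lo, hi), initially (-inf, +inf). On '+', the current value becomes lo and we move to the simplest number in (value, hi): value + 1 if hi = +inf, otherwise the midpoint (value + hi)/2. On '-', the current value becomes hi and we move to value - 1 if lo = -inf, otherwise the midpoint (lo + value)/2.
Start at 0.
Step 1: sign = +, move right. Bounds: (0, +inf). Value = 1
Step 2: sign = +, move right. Bounds: (1, +inf). Value = 2
Step 3: sign = +, move right. Bounds: (2, +inf). Value = 3
Step 4: sign = +, move right. Bounds: (3, +inf). Value = 4
Step 5: sign = -, move left. Bounds: (3, 4). Value = 7/2
The surreal number with sign expansion ++++- is 7/2.

7/2


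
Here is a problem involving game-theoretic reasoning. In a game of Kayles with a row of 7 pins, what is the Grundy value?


Kayles: a move removes 1 or 2 adjacent pins from a contiguous row.
Removing pins from a row of k leaves two independent rows (a, b) with a + b = k - 1 (one pin) or a + b = k - 2 (two pins); an end removal gives a = 0.
By Sprague-Grundy, G(k) = mex{ G(a) XOR G(b) } over all these splits. G(0) = 0.
G(1): splits (0,0):0^0=0 -> mex({0}) = 1
G(2): splits (0,1):0^1=1 (0,0):0^0=0 -> mex({0, 1}) = 2
G(3): splits (0,2):0^2=2 (1,1):1^1=0 (0,1):0^1=1 -> mex({0, 1, 2}) = 3
G(4): splits (0,3):0^3=3 (1,2):1^2=3 (0,2):0^2=2 (1,1):1^1=0 -> mex({0, 2, 3}) = 1
G(5): splits (0,4):0^1=1 (1,3):1^3=2 (2,2):2^2=0 (0,3):0^3=3 (1,2):1^2=3 -> mex({0, 1, 2, 3}) = 4
G(6) = mex({0, 1, 2, 4}) = 3
G(7) = mex({0, 1, 3, 4, 5}) = 2
Therefore G(7) = 2.

2


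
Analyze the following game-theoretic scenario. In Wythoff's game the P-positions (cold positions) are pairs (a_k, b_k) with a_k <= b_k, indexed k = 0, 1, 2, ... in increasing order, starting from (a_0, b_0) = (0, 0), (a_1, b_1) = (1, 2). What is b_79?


By Wythoff's theorem, a_k = floor(k * phi) and b_k = floor(k * phi^2) = a_k + k, where phi = (1 + sqrt(5))/2 is the golden ratio.
phi = (1 + sqrt(5))/2 = 1.618034
phi^2 = phi + 1 = 2.618034
k = 79
k * phi^2 = 79 * 2.618034 = 206.824685
b_79 = floor(k * phi^2) = 206 (check: a_79 + k = 127 + 79 = 206)

206


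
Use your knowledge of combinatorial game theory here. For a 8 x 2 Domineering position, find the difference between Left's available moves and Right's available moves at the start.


Board is 8 x 2 (rows x cols).
Left (vertical) placements: (rows-1) * cols = 7 * 2 = 14
Right (horizontal) placements: rows * (cols-1) = 8 * 1 = 8
Advantage = Left - Right = 14 - 8 = 6

6


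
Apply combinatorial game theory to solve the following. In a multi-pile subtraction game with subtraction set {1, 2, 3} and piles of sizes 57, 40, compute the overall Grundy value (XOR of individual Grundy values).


Subtraction set: {1, 2, 3}
For this subtraction set, G(n) = n mod 4 (period = max + 1 = 4).
Pile 1 (size 57): G(57) = 57 mod 4 = 1
Pile 2 (size 40): G(40) = 40 mod 4 = 0
Total Grundy value = XOR of all: 1 XOR 0 = 1

1
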